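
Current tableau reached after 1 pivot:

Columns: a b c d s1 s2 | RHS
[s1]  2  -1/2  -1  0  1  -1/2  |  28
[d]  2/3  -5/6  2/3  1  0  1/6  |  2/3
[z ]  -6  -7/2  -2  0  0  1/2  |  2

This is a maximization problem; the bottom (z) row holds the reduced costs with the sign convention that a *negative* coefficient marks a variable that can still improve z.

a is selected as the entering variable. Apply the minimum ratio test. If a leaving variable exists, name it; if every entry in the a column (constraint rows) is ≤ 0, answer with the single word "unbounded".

d

Ratios: row 1 (s1): 28/2 = 14; row 2 (d): (2/3)/(2/3) = 1.
Minimum ratio is in the d row, so d leaves.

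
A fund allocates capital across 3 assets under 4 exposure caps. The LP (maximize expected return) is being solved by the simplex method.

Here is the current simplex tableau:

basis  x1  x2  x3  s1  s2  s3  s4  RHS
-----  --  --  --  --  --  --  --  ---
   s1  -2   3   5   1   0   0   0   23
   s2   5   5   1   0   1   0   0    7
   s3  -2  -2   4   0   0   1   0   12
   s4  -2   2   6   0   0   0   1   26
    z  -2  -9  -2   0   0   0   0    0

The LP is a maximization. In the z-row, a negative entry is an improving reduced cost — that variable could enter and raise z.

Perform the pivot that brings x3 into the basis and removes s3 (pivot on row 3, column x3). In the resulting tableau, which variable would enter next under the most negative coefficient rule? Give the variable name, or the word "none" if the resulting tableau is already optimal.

x2

Pivot element 4. New z-row = old z-row − (-2)·(row 3/4).
Updated z-row coefficients: x1: -3, x2: -10, x3: 0, s1: 0, s2: 0, s3: 1/2, s4: 0.
The most negative is -10 in column x2, so x2 would enter next.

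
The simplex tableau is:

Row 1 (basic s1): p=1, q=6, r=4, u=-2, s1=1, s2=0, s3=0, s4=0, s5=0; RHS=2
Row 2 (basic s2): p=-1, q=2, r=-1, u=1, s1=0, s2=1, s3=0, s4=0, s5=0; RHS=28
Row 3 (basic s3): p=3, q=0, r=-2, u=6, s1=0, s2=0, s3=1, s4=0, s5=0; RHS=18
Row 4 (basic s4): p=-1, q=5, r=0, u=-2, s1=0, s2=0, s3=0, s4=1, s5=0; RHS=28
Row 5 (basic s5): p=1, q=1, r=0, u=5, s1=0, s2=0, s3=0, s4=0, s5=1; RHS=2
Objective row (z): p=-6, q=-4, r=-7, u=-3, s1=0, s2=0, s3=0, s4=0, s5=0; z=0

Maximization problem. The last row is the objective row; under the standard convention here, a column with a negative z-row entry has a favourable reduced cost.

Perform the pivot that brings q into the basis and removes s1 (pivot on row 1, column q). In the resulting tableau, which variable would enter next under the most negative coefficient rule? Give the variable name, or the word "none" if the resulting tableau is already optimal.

Pivot element 6. New z-row = old z-row − (-4)·(row 1/6).
Updated z-row coefficients: p: -16/3, q: 0, r: -13/3, u: -13/3, s1: 2/3, s2: 0, s3: 0, s4: 0, s5: 0.
The most negative is -16/3 in column p, so p would enter next.

p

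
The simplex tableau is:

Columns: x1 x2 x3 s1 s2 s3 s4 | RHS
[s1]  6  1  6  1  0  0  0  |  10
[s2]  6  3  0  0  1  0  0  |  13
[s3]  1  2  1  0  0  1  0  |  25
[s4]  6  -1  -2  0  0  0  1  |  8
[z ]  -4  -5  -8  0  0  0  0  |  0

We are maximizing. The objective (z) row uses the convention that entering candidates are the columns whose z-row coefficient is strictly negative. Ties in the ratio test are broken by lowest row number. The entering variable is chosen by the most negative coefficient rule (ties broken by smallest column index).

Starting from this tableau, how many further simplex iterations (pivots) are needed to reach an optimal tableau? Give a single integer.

pivot: x3 in, s1 out → z = 40/3
pivot: x2 in, s2 out → z = 263/9
No improving column remains; optimal.

2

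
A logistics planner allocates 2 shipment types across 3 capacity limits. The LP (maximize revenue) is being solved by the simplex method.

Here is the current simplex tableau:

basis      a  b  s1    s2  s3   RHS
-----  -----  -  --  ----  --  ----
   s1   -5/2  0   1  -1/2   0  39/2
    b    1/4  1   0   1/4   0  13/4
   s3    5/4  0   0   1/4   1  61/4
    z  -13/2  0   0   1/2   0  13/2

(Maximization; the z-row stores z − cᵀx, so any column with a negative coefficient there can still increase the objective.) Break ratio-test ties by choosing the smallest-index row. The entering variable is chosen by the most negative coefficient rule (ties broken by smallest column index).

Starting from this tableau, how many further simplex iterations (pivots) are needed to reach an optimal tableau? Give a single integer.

pivot: a in, s3 out → z = 429/5
No improving column remains; optimal.

1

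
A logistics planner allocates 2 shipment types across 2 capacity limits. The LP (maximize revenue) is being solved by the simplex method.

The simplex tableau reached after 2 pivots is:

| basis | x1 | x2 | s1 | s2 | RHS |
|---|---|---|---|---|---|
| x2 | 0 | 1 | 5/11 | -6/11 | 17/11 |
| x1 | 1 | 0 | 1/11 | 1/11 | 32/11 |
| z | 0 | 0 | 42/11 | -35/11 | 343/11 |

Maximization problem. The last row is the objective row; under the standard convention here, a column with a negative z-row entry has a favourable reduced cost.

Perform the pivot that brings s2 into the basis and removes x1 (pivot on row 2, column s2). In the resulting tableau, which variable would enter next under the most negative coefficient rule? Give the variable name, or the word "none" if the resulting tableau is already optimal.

Pivot element 1/11. New z-row = old z-row − (-35/11)·(row 2/(1/11)).
Updated z-row coefficients: x1: 35, x2: 0, s1: 7, s2: 0.
No coefficient is strictly negative; the tableau after this pivot is optimal.

none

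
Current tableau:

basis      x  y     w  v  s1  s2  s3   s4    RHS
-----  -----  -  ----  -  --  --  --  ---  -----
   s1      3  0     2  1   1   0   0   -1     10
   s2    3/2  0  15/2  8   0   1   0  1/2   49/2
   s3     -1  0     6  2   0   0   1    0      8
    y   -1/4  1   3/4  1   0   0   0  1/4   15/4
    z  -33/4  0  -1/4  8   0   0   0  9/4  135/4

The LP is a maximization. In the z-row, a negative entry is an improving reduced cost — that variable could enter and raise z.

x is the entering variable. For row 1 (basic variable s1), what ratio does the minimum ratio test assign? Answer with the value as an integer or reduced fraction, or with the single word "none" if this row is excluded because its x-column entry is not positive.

10/3

Ratio = RHS / (x entry) = 10 / 3 = 10/3.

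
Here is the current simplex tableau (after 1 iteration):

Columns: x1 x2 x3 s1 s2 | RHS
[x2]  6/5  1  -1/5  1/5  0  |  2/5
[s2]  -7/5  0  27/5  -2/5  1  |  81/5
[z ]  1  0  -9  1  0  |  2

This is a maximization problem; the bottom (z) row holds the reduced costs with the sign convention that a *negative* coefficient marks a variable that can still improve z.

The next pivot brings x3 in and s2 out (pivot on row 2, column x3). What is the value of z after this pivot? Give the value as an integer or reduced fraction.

Minimum ratio for x3: (81/5)/(27/5) = 3.
z changes by −(z-row coeff of x3)·ratio = −(-9)·3 = 27.
New z = 2 + 27 = 29.

29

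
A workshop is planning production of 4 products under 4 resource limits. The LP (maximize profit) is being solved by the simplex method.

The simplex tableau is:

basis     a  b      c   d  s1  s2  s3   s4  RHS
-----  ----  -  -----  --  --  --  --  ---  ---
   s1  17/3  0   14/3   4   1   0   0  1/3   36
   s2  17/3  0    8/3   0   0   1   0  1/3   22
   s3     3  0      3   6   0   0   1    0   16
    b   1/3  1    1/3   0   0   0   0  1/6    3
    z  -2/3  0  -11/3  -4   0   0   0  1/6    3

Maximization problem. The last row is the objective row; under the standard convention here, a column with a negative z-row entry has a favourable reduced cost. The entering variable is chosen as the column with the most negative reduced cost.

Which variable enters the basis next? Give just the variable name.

Objective-row coefficients: a: -2/3, b: 0, c: -11/3, d: -4, s1: 0, s2: 0, s3: 0, s4: 1/6.
The most negative is -4 in column d, so d enters.

d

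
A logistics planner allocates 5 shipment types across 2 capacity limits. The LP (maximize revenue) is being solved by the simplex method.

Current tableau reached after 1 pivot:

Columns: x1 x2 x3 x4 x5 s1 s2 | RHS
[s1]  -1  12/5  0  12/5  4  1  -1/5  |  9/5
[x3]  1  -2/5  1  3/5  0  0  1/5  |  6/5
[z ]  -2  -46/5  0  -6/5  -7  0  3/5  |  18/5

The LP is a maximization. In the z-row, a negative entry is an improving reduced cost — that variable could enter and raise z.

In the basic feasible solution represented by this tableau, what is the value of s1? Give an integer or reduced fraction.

9/5

s1 is basic (row 1); its value is the RHS of that row: 9/5.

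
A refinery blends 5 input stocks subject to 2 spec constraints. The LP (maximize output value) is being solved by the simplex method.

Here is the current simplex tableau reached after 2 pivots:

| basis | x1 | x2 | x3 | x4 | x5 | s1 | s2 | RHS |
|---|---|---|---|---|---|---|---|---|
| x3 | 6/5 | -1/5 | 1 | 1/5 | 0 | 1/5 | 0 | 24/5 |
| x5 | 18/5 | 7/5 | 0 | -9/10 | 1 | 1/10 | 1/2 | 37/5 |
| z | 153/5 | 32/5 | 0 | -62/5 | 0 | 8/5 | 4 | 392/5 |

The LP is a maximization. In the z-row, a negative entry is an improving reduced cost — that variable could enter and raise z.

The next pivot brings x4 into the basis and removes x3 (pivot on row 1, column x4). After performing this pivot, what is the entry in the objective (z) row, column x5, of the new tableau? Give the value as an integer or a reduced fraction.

Pivot element is row 1, column x4: 1/5.
Normalize row 1: new (row 1, x5) = 0/(1/5) = 0.
z-row ← z-row − (-62/5)·(new row 1): 0 − (-62/5)·0 = 0.

0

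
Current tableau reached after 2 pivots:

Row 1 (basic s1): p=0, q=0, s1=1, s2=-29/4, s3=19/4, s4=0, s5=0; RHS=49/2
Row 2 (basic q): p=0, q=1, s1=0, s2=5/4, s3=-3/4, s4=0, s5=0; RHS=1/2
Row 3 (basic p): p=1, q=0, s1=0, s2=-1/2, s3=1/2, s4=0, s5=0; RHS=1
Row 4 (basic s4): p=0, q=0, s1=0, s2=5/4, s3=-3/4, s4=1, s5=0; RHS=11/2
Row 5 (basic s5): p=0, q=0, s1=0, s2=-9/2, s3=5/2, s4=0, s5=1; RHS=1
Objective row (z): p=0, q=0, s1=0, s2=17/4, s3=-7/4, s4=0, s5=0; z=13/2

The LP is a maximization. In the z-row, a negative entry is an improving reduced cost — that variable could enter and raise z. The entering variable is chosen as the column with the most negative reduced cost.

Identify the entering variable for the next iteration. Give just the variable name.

Objective-row coefficients: p: 0, q: 0, s1: 0, s2: 17/4, s3: -7/4, s4: 0, s5: 0.
The most negative is -7/4 in column s3, so s3 enters.

s3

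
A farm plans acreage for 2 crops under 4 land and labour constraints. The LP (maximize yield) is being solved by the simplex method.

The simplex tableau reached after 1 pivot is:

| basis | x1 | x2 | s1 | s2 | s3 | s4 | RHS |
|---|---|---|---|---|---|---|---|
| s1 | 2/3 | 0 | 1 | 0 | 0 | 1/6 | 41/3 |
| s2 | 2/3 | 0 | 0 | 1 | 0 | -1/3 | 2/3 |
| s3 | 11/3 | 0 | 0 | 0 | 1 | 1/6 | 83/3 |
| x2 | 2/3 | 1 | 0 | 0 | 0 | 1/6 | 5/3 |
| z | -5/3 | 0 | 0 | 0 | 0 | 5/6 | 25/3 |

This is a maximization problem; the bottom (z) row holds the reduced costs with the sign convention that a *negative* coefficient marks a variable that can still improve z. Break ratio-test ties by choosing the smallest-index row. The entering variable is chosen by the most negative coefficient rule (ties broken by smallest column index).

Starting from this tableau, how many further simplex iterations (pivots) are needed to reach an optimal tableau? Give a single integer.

pivot: x1 in, s2 out → z = 10
No improving column remains; optimal.

1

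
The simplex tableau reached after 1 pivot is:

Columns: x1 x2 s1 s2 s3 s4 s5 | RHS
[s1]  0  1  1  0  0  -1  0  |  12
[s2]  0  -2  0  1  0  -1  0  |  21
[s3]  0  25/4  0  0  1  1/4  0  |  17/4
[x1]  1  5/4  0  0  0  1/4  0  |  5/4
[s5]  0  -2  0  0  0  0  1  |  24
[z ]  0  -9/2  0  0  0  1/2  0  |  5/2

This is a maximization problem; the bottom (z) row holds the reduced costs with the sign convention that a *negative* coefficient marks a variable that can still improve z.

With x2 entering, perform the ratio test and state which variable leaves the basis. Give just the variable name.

Ratios: row 1 (s1): 12/1 = 12; row 2 (s2): entry -2 ≤ 0, skip; row 3 (s3): (17/4)/(25/4) = 17/25; row 4 (x1): (5/4)/(5/4) = 1; row 5 (s5): entry -2 ≤ 0, skip.
Minimum ratio 17/25 is in the s3 row, so s3 leaves.

s3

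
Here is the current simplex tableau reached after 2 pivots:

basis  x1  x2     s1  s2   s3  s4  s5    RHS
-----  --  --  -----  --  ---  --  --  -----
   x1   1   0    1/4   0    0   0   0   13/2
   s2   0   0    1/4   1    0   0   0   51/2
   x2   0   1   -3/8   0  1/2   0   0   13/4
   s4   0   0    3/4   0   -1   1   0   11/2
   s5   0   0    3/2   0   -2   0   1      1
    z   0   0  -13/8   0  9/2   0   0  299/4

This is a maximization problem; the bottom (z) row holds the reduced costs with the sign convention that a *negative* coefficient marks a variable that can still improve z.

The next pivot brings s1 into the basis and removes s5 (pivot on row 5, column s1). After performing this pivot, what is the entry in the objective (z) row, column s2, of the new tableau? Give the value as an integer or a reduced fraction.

0

Pivot element is row 5, column s1: 3/2.
Normalize row 5: new (row 5, s2) = 0/(3/2) = 0.
z-row ← z-row − (-13/8)·(new row 5): 0 − (-13/8)·0 = 0.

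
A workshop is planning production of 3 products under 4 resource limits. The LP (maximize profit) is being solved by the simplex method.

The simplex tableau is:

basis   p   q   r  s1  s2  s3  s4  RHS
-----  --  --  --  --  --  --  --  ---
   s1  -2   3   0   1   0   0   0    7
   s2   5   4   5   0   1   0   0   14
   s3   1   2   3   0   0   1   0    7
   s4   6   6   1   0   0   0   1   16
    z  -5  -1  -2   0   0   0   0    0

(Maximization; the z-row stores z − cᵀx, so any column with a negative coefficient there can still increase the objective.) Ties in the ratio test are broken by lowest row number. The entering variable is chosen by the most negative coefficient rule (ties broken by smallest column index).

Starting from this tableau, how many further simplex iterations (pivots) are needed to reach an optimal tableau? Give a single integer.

2

pivot: p in, s4 out → z = 40/3
pivot: r in, s2 out → z = 338/25
No improving column remains; optimal.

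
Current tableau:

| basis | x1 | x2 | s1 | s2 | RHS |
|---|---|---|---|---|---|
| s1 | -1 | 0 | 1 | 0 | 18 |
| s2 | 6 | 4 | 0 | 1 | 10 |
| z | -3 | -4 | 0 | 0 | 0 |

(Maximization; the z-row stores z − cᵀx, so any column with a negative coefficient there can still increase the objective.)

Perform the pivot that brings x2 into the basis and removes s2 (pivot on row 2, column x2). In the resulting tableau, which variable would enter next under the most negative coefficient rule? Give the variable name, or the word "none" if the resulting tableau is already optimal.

Pivot element 4. New z-row = old z-row − (-4)·(row 2/4).
Updated z-row coefficients: x1: 3, x2: 0, s1: 0, s2: 1.
No coefficient is strictly negative; the tableau after this pivot is optimal.

none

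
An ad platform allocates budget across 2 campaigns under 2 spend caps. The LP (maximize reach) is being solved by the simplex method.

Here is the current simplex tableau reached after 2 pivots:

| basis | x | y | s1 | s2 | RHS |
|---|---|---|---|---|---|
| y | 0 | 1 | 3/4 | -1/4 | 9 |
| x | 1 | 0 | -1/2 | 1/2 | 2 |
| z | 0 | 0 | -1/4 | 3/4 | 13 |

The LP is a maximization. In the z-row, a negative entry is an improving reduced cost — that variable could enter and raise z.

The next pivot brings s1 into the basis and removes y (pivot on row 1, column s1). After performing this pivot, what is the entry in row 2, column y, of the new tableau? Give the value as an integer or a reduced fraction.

2/3

Pivot element is row 1, column s1: 3/4.
Normalize row 1: new (row 1, y) = 1/(3/4) = 4/3.
row 2 ← row 2 − (-1/2)·(new row 1): 0 − (-1/2)·(4/3) = 2/3.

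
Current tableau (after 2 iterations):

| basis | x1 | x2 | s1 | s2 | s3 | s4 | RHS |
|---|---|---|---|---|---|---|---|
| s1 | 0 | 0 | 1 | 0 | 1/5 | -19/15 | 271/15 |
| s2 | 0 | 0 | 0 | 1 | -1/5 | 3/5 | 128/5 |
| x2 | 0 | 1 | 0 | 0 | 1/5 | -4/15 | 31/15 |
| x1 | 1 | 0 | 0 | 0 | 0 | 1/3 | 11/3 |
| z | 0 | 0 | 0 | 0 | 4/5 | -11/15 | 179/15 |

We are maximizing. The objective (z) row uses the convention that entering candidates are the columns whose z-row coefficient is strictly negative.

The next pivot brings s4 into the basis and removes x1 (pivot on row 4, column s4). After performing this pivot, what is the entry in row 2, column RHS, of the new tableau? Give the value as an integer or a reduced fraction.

19

Pivot element is row 4, column s4: 1/3.
Normalize row 4: new (row 4, RHS) = (11/3)/(1/3) = 11.
row 2 ← row 2 − (3/5)·(new row 4): 128/5 − (3/5)·11 = 19.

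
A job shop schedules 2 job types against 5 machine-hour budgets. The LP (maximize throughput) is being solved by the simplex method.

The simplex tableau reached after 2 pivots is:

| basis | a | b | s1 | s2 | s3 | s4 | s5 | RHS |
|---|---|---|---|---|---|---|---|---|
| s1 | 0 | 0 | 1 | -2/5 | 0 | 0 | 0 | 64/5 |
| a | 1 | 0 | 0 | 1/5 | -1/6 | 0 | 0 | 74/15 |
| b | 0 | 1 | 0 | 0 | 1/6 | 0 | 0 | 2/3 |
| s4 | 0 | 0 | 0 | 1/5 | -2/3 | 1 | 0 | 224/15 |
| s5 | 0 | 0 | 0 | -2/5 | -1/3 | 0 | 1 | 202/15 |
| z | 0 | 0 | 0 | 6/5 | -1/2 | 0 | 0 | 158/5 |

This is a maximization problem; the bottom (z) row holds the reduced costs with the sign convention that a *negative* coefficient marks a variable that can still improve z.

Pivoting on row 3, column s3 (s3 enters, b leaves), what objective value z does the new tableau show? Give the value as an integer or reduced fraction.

168/5

Minimum ratio for s3: (2/3)/(1/6) = 4.
z changes by −(z-row coeff of s3)·ratio = −(-1/2)·4 = 2.
New z = 158/5 + 2 = 168/5.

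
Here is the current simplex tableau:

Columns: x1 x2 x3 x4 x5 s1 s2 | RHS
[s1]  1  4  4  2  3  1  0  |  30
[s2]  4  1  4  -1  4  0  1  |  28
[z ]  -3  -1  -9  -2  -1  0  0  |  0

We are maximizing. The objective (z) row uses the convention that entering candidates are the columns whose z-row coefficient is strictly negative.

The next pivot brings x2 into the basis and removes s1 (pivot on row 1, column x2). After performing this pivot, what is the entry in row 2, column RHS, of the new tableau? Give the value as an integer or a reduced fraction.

41/2

Pivot element is row 1, column x2: 4.
Normalize row 1: new (row 1, RHS) = 30/4 = 15/2.
row 2 ← row 2 − 1·(new row 1): 28 − 1·(15/2) = 41/2.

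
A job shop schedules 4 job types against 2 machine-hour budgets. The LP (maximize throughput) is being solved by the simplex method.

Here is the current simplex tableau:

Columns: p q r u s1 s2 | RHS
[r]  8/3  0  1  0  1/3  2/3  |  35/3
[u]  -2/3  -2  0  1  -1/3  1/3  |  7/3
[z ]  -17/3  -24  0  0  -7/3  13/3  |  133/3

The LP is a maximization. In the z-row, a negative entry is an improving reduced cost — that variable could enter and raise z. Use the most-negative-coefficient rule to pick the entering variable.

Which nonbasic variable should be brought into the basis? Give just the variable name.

Objective-row coefficients: p: -17/3, q: -24, r: 0, u: 0, s1: -7/3, s2: 13/3.
The most negative is -24 in column q, so q enters.

q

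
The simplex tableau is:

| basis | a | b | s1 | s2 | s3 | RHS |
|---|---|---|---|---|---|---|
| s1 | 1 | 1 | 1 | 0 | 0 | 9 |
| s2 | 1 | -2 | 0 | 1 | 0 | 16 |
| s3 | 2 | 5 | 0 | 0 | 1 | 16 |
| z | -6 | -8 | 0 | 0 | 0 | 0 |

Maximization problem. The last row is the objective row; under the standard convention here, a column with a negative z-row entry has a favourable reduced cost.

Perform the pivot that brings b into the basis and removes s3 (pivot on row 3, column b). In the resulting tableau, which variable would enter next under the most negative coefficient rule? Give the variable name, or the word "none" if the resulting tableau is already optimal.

a

Pivot element 5. New z-row = old z-row − (-8)·(row 3/5).
Updated z-row coefficients: a: -14/5, b: 0, s1: 0, s2: 0, s3: 8/5.
The most negative is -14/5 in column a, so a would enter next.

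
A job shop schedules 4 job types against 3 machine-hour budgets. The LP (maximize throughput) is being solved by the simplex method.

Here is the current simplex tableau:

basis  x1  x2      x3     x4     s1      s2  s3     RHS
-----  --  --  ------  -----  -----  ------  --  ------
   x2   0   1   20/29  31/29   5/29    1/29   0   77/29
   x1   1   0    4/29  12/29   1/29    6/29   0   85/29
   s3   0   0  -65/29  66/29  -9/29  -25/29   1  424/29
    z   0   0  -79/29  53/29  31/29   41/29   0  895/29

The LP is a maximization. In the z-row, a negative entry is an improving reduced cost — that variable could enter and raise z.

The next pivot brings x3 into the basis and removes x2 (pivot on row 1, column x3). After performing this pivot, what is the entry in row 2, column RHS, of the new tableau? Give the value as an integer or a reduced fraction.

Pivot element is row 1, column x3: 20/29.
Normalize row 1: new (row 1, RHS) = (77/29)/(20/29) = 77/20.
row 2 ← row 2 − (4/29)·(new row 1): 85/29 − (4/29)·(77/20) = 12/5.

12/5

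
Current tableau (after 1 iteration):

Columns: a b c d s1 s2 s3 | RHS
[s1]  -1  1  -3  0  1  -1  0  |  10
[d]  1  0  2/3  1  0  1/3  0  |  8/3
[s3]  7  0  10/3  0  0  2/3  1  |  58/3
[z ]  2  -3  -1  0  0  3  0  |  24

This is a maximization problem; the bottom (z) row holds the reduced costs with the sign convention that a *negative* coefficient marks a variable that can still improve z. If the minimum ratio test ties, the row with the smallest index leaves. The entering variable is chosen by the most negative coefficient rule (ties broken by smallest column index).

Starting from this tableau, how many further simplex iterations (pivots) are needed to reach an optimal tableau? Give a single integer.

2

pivot: b in, s1 out → z = 54
pivot: c in, d out → z = 94
No improving column remains; optimal.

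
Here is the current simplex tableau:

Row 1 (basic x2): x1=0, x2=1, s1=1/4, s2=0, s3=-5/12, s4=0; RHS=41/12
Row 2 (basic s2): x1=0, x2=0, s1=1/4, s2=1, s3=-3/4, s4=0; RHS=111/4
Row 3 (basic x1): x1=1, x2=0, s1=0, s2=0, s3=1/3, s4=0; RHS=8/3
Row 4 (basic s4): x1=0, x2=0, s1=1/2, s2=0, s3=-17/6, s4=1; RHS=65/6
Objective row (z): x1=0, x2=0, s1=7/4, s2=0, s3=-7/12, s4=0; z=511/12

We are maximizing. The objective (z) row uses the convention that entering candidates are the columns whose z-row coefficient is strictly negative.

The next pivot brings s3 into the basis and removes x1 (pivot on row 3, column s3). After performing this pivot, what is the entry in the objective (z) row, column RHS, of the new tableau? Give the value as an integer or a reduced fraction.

Pivot element is row 3, column s3: 1/3.
Normalize row 3: new (row 3, RHS) = (8/3)/(1/3) = 8.
z-row ← z-row − (-7/12)·(new row 3): 511/12 − (-7/12)·8 = 189/4.

189/4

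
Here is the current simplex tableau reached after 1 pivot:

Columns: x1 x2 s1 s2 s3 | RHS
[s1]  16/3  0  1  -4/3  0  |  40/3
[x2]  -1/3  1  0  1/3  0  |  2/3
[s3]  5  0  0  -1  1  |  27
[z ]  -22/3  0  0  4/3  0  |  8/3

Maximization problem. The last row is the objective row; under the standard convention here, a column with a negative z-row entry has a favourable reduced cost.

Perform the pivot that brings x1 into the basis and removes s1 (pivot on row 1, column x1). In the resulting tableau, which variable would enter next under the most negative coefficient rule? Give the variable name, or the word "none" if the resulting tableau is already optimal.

Pivot element 16/3. New z-row = old z-row − (-22/3)·(row 1/(16/3)).
Updated z-row coefficients: x1: 0, x2: 0, s1: 11/8, s2: -1/2, s3: 0.
The most negative is -1/2 in column s2, so s2 would enter next.

s2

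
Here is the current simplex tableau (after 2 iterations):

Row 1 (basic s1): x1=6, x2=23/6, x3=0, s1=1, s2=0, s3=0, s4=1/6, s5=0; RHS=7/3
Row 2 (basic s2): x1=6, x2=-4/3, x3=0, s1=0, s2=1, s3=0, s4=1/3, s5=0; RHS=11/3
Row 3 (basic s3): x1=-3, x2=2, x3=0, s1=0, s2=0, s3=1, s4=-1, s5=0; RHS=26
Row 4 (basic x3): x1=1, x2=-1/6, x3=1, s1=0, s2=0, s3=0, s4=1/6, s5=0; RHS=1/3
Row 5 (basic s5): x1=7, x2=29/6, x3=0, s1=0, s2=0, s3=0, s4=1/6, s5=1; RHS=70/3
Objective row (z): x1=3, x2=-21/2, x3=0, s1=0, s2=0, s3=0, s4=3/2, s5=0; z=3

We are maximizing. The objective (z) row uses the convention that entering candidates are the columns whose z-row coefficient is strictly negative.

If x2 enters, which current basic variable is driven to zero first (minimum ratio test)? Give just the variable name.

Ratios: row 1 (s1): (7/3)/(23/6) = 14/23; row 2 (s2): entry -4/3 ≤ 0, skip; row 3 (s3): 26/2 = 13; row 4 (x3): entry -1/6 ≤ 0, skip; row 5 (s5): (70/3)/(29/6) = 140/29.
Minimum ratio 14/23 is in the s1 row, so s1 leaves.

s1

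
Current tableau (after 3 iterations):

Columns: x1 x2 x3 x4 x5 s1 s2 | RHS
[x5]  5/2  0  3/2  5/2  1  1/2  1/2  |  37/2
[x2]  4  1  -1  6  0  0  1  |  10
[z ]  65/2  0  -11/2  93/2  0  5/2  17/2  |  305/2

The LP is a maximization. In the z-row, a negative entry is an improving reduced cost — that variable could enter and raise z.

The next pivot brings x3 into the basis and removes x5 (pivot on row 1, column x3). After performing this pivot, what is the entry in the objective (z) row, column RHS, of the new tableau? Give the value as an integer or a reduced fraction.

Pivot element is row 1, column x3: 3/2.
Normalize row 1: new (row 1, RHS) = (37/2)/(3/2) = 37/3.
z-row ← z-row − (-11/2)·(new row 1): 305/2 − (-11/2)·(37/3) = 661/3.

661/3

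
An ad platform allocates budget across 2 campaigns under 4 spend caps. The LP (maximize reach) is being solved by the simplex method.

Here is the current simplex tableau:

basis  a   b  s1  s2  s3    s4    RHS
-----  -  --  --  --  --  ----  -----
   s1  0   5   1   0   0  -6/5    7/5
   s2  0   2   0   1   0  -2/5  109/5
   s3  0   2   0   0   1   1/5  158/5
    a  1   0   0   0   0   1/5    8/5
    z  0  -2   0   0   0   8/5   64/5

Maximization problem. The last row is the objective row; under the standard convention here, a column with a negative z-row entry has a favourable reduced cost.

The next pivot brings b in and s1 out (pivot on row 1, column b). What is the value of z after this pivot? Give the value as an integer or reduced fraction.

Minimum ratio for b: (7/5)/5 = 7/25.
z changes by −(z-row coeff of b)·ratio = −(-2)·(7/25) = 14/25.
New z = 64/5 + (14/25) = 334/25.

334/25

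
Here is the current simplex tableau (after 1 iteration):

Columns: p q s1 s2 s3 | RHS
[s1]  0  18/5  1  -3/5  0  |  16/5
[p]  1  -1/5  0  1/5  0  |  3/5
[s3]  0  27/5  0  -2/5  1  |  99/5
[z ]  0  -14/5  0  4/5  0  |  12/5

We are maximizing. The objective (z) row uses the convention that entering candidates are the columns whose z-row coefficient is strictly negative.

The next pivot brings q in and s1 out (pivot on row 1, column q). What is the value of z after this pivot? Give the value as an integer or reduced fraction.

44/9

Minimum ratio for q: (16/5)/(18/5) = 8/9.
z changes by −(z-row coeff of q)·ratio = −(-14/5)·(8/9) = 112/45.
New z = 12/5 + (112/45) = 44/9.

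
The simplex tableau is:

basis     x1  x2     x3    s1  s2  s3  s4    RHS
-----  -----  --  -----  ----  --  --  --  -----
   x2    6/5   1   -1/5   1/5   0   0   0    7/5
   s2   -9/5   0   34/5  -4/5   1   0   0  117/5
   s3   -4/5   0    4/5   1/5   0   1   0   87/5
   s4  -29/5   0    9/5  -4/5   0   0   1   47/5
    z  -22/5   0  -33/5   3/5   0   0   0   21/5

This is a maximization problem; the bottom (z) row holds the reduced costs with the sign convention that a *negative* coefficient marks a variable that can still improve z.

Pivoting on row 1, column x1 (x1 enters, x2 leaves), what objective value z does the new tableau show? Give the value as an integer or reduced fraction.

Minimum ratio for x1: (7/5)/(6/5) = 7/6.
z changes by −(z-row coeff of x1)·ratio = −(-22/5)·(7/6) = 77/15.
New z = 21/5 + (77/15) = 28/3.

28/3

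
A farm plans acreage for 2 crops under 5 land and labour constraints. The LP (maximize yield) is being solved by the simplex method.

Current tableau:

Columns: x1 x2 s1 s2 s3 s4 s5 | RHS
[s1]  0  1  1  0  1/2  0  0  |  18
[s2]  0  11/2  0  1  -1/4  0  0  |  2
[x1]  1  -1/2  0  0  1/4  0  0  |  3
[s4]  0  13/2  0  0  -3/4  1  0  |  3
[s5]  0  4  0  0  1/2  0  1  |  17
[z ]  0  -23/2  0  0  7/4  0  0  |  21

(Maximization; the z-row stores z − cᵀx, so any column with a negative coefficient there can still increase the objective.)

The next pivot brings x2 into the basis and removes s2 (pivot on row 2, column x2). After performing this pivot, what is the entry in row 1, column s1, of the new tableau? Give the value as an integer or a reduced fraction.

Pivot element is row 2, column x2: 11/2.
Normalize row 2: new (row 2, s1) = 0/(11/2) = 0.
row 1 ← row 1 − 1·(new row 2): 1 − 1·0 = 1.

1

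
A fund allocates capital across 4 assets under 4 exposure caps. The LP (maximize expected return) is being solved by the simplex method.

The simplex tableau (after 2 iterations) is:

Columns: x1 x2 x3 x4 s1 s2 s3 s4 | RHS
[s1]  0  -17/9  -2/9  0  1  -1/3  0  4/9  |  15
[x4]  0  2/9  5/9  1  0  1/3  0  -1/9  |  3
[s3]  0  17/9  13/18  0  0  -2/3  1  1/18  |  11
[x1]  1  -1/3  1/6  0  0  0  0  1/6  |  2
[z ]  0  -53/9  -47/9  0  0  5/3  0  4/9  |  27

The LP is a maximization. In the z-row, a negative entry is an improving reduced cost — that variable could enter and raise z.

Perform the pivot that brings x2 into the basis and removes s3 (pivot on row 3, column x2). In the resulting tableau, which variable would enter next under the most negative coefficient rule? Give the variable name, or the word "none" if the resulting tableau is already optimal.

x3

Pivot element 17/9. New z-row = old z-row − (-53/9)·(row 3/(17/9)).
Updated z-row coefficients: x1: 0, x2: 0, x3: -101/34, x4: 0, s1: 0, s2: -7/17, s3: 53/17, s4: 21/34.
The most negative is -101/34 in column x3, so x3 would enter next.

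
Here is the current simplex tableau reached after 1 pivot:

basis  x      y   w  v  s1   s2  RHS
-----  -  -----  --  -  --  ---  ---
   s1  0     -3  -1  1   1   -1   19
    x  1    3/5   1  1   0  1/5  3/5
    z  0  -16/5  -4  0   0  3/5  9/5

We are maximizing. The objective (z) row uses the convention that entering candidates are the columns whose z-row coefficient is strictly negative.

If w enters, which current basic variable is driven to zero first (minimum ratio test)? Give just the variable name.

Ratios: row 1 (s1): entry -1 ≤ 0, skip; row 2 (x): (3/5)/1 = 3/5.
Minimum ratio 3/5 is in the x row, so x leaves.

x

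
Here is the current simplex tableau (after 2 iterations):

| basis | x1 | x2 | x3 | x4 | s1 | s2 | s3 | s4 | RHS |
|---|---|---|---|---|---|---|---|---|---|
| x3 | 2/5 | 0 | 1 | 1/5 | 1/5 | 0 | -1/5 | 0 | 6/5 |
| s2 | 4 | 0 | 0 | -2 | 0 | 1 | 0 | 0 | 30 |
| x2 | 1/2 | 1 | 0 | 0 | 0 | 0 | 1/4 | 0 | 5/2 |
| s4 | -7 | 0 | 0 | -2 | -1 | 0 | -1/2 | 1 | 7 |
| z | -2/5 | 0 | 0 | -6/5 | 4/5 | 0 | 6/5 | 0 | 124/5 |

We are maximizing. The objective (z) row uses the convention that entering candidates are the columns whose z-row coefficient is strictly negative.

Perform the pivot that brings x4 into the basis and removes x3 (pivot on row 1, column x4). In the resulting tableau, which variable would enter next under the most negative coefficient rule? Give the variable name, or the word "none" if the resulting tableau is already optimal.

none

Pivot element 1/5. New z-row = old z-row − (-6/5)·(row 1/(1/5)).
Updated z-row coefficients: x1: 2, x2: 0, x3: 6, x4: 0, s1: 2, s2: 0, s3: 0, s4: 0.
No coefficient is strictly negative; the tableau after this pivot is optimal.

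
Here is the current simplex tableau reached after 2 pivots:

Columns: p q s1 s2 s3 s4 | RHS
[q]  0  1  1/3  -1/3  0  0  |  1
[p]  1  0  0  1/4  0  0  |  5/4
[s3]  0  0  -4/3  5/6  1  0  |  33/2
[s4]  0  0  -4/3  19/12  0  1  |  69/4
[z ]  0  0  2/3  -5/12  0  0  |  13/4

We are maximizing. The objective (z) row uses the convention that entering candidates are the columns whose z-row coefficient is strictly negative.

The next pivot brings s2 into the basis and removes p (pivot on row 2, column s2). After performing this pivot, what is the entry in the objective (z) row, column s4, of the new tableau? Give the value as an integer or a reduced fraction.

0

Pivot element is row 2, column s2: 1/4.
Normalize row 2: new (row 2, s4) = 0/(1/4) = 0.
z-row ← z-row − (-5/12)·(new row 2): 0 − (-5/12)·0 = 0.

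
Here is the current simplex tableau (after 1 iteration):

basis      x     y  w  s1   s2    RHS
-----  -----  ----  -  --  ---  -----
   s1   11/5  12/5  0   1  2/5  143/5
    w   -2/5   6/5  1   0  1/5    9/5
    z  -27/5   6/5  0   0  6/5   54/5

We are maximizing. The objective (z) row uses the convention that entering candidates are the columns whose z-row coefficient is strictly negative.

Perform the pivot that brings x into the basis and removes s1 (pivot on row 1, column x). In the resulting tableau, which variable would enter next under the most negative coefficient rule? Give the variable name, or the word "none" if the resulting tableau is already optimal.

none

Pivot element 11/5. New z-row = old z-row − (-27/5)·(row 1/(11/5)).
Updated z-row coefficients: x: 0, y: 78/11, w: 0, s1: 27/11, s2: 24/11.
No coefficient is strictly negative; the tableau after this pivot is optimal.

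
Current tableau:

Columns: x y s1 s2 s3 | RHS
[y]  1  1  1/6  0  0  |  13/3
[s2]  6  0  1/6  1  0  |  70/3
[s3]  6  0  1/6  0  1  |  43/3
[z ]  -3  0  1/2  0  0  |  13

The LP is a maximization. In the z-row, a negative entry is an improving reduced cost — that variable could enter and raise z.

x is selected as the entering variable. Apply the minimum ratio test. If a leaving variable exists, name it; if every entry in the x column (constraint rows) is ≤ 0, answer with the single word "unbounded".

s3

Ratios: row 1 (y): (13/3)/1 = 13/3; row 2 (s2): (70/3)/6 = 35/9; row 3 (s3): (43/3)/6 = 43/18.
Minimum ratio is in the s3 row, so s3 leaves.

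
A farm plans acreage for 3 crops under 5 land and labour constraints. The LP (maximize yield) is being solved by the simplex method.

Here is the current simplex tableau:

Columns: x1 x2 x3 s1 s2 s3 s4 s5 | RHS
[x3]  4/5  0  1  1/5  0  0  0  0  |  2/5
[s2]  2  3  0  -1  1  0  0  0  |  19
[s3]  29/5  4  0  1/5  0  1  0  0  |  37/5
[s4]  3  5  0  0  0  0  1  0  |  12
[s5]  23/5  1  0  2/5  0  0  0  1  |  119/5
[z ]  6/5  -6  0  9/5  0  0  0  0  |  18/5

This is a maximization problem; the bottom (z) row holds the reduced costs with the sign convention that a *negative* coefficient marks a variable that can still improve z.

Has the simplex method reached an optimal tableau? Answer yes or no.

no

Column x2 has objective-row coefficient -6, which is negative; an improving pivot exists, so not yet optimal.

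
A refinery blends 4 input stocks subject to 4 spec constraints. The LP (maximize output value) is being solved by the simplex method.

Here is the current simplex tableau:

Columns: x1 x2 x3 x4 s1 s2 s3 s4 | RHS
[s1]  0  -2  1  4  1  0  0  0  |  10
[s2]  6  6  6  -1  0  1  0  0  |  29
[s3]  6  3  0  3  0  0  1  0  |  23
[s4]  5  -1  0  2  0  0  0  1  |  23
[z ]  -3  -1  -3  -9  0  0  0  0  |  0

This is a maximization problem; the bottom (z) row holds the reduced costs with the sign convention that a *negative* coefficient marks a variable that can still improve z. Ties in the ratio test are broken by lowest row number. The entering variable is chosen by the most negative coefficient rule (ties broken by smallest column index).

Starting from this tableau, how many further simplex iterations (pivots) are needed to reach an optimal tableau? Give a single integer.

pivot: x4 in, s1 out → z = 45/2
pivot: x2 in, s3 out → z = 373/9
pivot: x3 in, s2 out → z = 5723/129
No improving column remains; optimal.

3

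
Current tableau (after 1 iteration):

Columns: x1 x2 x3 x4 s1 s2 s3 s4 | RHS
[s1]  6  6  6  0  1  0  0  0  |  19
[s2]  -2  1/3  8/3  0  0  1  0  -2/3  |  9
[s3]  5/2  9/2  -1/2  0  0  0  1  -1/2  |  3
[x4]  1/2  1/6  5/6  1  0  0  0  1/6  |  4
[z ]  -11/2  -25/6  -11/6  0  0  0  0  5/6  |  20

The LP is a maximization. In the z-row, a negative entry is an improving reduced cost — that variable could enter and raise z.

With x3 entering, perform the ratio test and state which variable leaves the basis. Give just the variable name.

s1

Ratios: row 1 (s1): 19/6 = 19/6; row 2 (s2): 9/(8/3) = 27/8; row 3 (s3): entry -1/2 ≤ 0, skip; row 4 (x4): 4/(5/6) = 24/5.
Minimum ratio 19/6 is in the s1 row, so s1 leaves.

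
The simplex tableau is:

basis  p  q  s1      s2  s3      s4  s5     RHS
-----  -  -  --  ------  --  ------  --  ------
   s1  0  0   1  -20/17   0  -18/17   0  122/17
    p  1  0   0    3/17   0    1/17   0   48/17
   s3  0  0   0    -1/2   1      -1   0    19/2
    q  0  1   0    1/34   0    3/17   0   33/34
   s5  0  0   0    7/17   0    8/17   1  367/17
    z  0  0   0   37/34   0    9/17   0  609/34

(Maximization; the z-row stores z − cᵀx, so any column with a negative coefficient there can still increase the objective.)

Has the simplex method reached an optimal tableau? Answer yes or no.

No objective-row coefficient is strictly negative, so no entering variable exists; the tableau is optimal.

yes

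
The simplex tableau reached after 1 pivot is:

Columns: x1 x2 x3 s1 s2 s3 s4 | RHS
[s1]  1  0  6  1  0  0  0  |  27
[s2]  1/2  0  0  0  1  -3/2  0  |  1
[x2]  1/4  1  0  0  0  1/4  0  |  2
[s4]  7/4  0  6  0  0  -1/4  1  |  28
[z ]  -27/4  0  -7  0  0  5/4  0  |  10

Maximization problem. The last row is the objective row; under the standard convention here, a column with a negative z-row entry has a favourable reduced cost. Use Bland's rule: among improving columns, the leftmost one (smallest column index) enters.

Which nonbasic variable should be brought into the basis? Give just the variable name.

x1

Objective-row coefficients: x1: -27/4, x2: 0, x3: -7, s1: 0, s2: 0, s3: 5/4, s4: 0.
Improving columns: x1, x3. Bland's rule picks the smallest column index → x1.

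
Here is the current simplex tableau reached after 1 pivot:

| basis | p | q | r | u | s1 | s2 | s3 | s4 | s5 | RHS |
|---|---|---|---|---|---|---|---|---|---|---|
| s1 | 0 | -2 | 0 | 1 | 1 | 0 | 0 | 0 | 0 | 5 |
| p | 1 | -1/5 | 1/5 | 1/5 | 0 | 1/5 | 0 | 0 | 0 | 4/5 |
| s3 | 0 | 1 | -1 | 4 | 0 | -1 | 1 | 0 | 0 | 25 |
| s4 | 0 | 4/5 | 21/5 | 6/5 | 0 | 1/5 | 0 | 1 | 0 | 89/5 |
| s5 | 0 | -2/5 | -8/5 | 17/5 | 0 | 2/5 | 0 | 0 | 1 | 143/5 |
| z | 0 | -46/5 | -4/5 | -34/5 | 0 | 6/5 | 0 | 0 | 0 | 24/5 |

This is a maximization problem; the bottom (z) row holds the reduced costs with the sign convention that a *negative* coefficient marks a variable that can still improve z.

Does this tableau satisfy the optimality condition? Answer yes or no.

Column q has objective-row coefficient -46/5, which is negative; an improving pivot exists, so not yet optimal.

no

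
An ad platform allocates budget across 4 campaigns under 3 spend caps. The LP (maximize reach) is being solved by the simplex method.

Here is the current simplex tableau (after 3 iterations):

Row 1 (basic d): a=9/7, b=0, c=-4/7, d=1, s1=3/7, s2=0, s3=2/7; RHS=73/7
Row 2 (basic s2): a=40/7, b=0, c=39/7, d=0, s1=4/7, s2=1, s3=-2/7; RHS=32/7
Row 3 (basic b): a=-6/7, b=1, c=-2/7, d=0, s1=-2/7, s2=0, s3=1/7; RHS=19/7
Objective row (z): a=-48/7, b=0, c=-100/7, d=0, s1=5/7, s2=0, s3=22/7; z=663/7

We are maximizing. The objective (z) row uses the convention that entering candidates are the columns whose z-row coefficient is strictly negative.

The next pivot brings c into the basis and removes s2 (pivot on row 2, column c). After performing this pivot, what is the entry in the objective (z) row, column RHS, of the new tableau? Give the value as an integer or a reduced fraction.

Pivot element is row 2, column c: 39/7.
Normalize row 2: new (row 2, RHS) = (32/7)/(39/7) = 32/39.
z-row ← z-row − (-100/7)·(new row 2): 663/7 − (-100/7)·(32/39) = 4151/39.

4151/39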